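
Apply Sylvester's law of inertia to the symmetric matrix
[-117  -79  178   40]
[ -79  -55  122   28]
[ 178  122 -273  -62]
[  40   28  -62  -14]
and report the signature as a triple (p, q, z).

Answer: (1, 3, 0)

Derivation:
step 0: pivot -117 → sign −
step 1: pivot -194/117 → sign −
step 2: pivot -21/97 → sign −
step 3: pivot 2/7 → sign +
signature = (1, 3, 0)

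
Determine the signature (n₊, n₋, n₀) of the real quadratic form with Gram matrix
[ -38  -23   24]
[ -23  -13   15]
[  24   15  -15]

Answer: (1, 2, 0)

Derivation:
step 0: pivot -38 → sign −
step 1: pivot 35/38 → sign +
step 2: pivot -3/35 → sign −
signature = (1, 2, 0)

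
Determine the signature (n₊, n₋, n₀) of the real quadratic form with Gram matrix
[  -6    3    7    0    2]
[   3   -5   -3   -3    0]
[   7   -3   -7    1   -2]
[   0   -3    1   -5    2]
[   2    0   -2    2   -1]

Answer: (2, 3, 0)

Derivation:
step 0: pivot -6 → sign −
step 1: pivot -7/2 → sign −
step 2: pivot 26/21 → sign +
step 3: pivot -35/13 → sign −
step 4: pivot 3/35 → sign +
signature = (2, 3, 0)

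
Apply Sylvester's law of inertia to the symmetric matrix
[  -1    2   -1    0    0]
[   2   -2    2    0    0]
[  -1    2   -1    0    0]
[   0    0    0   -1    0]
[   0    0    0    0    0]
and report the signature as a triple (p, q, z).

step 0: pivot -1 → sign −
step 1: pivot 2 → sign +
step 2: pivot -1 → sign −
step 3: row/col 3 already zero → sign 0
step 4: row/col 4 already zero → sign 0
signature = (1, 2, 2)

Answer: (1, 2, 2)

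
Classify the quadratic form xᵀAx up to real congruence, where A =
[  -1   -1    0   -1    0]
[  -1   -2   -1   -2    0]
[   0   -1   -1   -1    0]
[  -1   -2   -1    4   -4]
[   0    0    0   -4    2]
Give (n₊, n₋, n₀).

Answer: (1, 3, 1)

Derivation:
step 0: pivot -1 → sign −
step 1: pivot -1 → sign −
step 2: pivot 6 → sign +
step 3: pivot -2/3 → sign −
step 4: row/col 4 already zero → sign 0
signature = (1, 3, 1)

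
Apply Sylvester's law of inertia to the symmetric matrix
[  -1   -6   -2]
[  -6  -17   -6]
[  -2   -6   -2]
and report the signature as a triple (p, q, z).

step 0: pivot -1 → sign −
step 1: pivot 19 → sign +
step 2: pivot 2/19 → sign +
signature = (2, 1, 0)

Answer: (2, 1, 0)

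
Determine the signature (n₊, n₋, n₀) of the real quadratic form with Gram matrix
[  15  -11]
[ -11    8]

Answer: (1, 1, 0)

Derivation:
step 0: pivot 15 → sign +
step 1: pivot -1/15 → sign −
signature = (1, 1, 0)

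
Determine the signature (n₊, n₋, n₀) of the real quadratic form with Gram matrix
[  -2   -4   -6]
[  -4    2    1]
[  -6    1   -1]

step 0: pivot -2 → sign −
step 1: pivot 10 → sign +
step 2: pivot 1/10 → sign +
signature = (2, 1, 0)

Answer: (2, 1, 0)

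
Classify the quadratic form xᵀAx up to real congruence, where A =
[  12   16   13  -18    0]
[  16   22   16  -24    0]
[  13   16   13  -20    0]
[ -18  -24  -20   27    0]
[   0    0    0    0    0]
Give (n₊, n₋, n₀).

Answer: (3, 1, 1)

Derivation:
step 0: pivot 12 → sign +
step 1: pivot 2/3 → sign +
step 2: pivot -15/4 → sign −
step 3: pivot 1/15 → sign +
step 4: row/col 4 already zero → sign 0
signature = (3, 1, 1)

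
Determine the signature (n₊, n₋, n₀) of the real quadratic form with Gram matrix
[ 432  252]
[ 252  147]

Answer: (1, 0, 1)

Derivation:
step 0: pivot 432 → sign +
step 1: row/col 1 already zero → sign 0
signature = (1, 0, 1)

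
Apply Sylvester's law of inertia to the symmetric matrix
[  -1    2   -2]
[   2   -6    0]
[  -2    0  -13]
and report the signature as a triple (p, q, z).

step 0: pivot -1 → sign −
step 1: pivot -2 → sign −
step 2: pivot -1 → sign −
signature = (0, 3, 0)

Answer: (0, 3, 0)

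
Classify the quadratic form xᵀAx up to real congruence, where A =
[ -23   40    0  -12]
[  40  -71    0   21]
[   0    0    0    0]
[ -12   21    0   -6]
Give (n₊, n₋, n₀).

step 0: pivot -23 → sign −
step 1: pivot -33/23 → sign −
step 2: pivot 3/11 → sign +
step 3: row/col 3 already zero → sign 0
signature = (1, 2, 1)

Answer: (1, 2, 1)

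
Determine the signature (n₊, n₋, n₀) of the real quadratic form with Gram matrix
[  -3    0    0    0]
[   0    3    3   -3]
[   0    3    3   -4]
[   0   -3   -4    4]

Answer: (2, 2, 0)

Derivation:
step 0: pivot -3 → sign −
step 1: pivot 3 → sign +
step 2: pivot 1 → sign +
step 3: pivot -1 → sign −
signature = (2, 2, 0)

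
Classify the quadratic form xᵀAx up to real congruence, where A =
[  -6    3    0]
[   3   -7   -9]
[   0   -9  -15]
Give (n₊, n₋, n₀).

Answer: (0, 3, 0)

Derivation:
step 0: pivot -6 → sign −
step 1: pivot -11/2 → sign −
step 2: pivot -3/11 → sign −
signature = (0, 3, 0)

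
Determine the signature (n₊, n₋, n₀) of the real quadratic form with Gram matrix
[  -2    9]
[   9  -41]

step 0: pivot -2 → sign −
step 1: pivot -1/2 → sign −
signature = (0, 2, 0)

Answer: (0, 2, 0)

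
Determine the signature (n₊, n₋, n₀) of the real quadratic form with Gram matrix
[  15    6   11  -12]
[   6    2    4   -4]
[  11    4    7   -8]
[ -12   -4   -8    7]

step 0: pivot 15 → sign +
step 1: pivot -2/5 → sign −
step 2: pivot -2/3 → sign −
step 3: pivot -1 → sign −
signature = (1, 3, 0)

Answer: (1, 3, 0)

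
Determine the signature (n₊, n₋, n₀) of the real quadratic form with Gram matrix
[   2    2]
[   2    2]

step 0: pivot 2 → sign +
step 1: row/col 1 already zero → sign 0
signature = (1, 0, 1)

Answer: (1, 0, 1)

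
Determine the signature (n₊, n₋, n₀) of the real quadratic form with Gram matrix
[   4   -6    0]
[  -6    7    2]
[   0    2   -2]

Answer: (1, 1, 1)

Derivation:
step 0: pivot 4 → sign +
step 1: pivot -2 → sign −
step 2: row/col 2 already zero → sign 0
signature = (1, 1, 1)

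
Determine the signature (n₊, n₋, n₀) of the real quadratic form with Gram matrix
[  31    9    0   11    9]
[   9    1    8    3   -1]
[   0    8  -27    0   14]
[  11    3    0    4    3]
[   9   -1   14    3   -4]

step 0: pivot 31 → sign +
step 1: pivot -50/31 → sign −
step 2: pivot 317/25 → sign +
step 3: pivot 15/317 → sign +
step 4: pivot 1/5 → sign +
signature = (4, 1, 0)

Answer: (4, 1, 0)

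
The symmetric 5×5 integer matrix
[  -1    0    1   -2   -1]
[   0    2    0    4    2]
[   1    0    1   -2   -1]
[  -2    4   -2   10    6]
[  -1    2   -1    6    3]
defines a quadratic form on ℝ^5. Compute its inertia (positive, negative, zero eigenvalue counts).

Answer: (2, 2, 1)

Derivation:
step 0: pivot -1 → sign −
step 1: pivot 2 → sign +
step 2: pivot 2 → sign +
step 3: pivot -2 → sign −
step 4: row/col 4 already zero → sign 0
signature = (2, 2, 1)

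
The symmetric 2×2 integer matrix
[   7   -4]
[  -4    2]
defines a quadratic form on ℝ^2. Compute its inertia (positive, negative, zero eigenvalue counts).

Answer: (1, 1, 0)

Derivation:
step 0: pivot 7 → sign +
step 1: pivot -2/7 → sign −
signature = (1, 1, 0)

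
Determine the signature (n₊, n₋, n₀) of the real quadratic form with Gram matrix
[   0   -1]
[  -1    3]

Answer: (1, 1, 0)

Derivation:
step 0: pivot 3 → sign +
step 1: pivot -1/3 → sign −
signature = (1, 1, 0)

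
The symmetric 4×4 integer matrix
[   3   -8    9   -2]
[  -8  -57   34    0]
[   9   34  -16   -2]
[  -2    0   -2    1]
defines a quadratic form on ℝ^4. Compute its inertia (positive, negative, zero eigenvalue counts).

Answer: (2, 2, 0)

Derivation:
step 0: pivot 3 → sign +
step 1: pivot -235/3 → sign −
step 2: pivot -13/235 → sign −
step 3: pivot 1/13 → sign +
signature = (2, 2, 0)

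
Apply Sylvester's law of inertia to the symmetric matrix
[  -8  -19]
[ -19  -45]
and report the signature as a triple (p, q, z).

step 0: pivot -8 → sign −
step 1: pivot 1/8 → sign +
signature = (1, 1, 0)

Answer: (1, 1, 0)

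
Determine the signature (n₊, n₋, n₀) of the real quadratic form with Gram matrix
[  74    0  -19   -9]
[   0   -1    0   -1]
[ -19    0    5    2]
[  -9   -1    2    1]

Answer: (3, 1, 0)

Derivation:
step 0: pivot 74 → sign +
step 1: pivot -1 → sign −
step 2: pivot 9/74 → sign +
step 3: pivot 1/9 → sign +
signature = (3, 1, 0)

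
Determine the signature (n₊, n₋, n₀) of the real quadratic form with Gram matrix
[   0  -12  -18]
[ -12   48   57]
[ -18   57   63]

Answer: (1, 1, 1)

Derivation:
step 0: pivot 48 → sign +
step 1: pivot -3 → sign −
step 2: row/col 2 already zero → sign 0
signature = (1, 1, 1)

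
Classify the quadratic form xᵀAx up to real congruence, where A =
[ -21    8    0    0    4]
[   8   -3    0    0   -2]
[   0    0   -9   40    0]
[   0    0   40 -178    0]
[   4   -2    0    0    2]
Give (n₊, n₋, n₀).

step 0: pivot -21 → sign −
step 1: pivot 1/21 → sign +
step 2: pivot -9 → sign −
step 3: pivot -2/9 → sign −
step 4: pivot -2 → sign −
signature = (1, 4, 0)

Answer: (1, 4, 0)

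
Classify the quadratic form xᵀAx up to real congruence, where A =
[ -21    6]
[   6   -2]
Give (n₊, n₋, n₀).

step 0: pivot -21 → sign −
step 1: pivot -2/7 → sign −
signature = (0, 2, 0)

Answer: (0, 2, 0)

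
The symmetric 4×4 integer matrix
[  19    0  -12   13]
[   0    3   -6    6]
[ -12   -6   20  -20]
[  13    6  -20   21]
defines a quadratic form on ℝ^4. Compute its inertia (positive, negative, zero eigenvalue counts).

step 0: pivot 19 → sign +
step 1: pivot 3 → sign +
step 2: pivot 8/19 → sign +
step 3: row/col 3 already zero → sign 0
signature = (3, 0, 1)

Answer: (3, 0, 1)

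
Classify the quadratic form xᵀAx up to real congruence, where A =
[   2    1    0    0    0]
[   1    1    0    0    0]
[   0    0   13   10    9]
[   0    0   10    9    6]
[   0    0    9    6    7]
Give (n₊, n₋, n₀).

step 0: pivot 2 → sign +
step 1: pivot 1/2 → sign +
step 2: pivot 13 → sign +
step 3: pivot 17/13 → sign +
step 4: pivot 2/17 → sign +
signature = (5, 0, 0)

Answer: (5, 0, 0)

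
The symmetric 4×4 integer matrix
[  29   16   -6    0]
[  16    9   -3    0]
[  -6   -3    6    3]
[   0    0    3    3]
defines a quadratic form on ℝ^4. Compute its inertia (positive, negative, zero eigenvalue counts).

Answer: (4, 0, 0)

Derivation:
step 0: pivot 29 → sign +
step 1: pivot 5/29 → sign +
step 2: pivot 21/5 → sign +
step 3: pivot 6/7 → sign +
signature = (4, 0, 0)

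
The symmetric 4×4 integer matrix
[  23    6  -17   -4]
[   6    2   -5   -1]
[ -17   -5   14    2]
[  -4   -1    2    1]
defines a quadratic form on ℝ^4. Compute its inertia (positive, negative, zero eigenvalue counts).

Answer: (3, 1, 0)

Derivation:
step 0: pivot 23 → sign +
step 1: pivot 10/23 → sign +
step 2: pivot 7/10 → sign +
step 3: pivot -6/7 → sign −
signature = (3, 1, 0)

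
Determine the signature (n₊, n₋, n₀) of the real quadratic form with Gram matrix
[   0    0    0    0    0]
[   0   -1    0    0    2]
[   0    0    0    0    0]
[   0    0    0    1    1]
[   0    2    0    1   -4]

step 0: pivot -1 → sign −
step 1: pivot 1 → sign +
step 2: pivot -1 → sign −
step 3: row/col 3 already zero → sign 0
step 4: row/col 4 already zero → sign 0
signature = (1, 2, 2)

Answer: (1, 2, 2)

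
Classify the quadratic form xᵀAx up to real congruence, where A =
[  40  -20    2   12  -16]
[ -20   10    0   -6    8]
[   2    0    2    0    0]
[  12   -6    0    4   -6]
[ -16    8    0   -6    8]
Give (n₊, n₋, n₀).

Answer: (3, 2, 0)

Derivation:
step 0: pivot 40 → sign +
step 1: pivot 19/10 → sign +
step 2: pivot -10/19 → sign −
step 3: pivot 2/5 → sign +
step 4: pivot -2 → sign −
signature = (3, 2, 0)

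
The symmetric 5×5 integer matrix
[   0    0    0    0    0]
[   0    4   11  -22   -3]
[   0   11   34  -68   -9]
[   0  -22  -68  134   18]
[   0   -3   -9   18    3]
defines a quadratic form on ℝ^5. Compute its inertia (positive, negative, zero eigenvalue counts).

Answer: (3, 1, 1)

Derivation:
step 0: pivot 4 → sign +
step 1: pivot 15/4 → sign +
step 2: pivot -2 → sign −
step 3: pivot 3/5 → sign +
step 4: row/col 4 already zero → sign 0
signature = (3, 1, 1)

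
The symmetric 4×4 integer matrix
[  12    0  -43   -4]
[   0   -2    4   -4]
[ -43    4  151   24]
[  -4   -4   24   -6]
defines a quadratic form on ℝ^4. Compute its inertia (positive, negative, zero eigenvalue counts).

step 0: pivot 12 → sign +
step 1: pivot -2 → sign −
step 2: pivot 59/12 → sign +
step 3: pivot 6/59 → sign +
signature = (3, 1, 0)

Answer: (3, 1, 0)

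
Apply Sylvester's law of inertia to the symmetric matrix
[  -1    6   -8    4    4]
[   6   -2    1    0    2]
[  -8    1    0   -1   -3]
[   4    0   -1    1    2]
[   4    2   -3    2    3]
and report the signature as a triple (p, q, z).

Answer: (2, 3, 0)

Derivation:
step 0: pivot -1 → sign −
step 1: pivot 34 → sign +
step 2: pivot -33/34 → sign −
step 3: pivot 1/11 → sign +
step 4: pivot -1/3 → sign −
signature = (2, 3, 0)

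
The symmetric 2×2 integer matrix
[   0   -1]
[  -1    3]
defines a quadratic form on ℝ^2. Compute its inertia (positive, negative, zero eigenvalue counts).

Answer: (1, 1, 0)

Derivation:
step 0: pivot 3 → sign +
step 1: pivot -1/3 → sign −
signature = (1, 1, 0)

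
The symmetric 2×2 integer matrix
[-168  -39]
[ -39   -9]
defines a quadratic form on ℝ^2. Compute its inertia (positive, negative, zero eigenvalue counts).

Answer: (1, 1, 0)

Derivation:
step 0: pivot -168 → sign −
step 1: pivot 3/56 → sign +
signature = (1, 1, 0)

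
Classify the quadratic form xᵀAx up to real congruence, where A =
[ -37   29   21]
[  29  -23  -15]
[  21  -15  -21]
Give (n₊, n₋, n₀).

Answer: (0, 3, 0)

Derivation:
step 0: pivot -37 → sign −
step 1: pivot -10/37 → sign −
step 2: pivot -6/5 → sign −
signature = (0, 3, 0)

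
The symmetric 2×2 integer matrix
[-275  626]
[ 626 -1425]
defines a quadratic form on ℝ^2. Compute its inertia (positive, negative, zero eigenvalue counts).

step 0: pivot -275 → sign −
step 1: pivot 1/275 → sign +
signature = (1, 1, 0)

Answer: (1, 1, 0)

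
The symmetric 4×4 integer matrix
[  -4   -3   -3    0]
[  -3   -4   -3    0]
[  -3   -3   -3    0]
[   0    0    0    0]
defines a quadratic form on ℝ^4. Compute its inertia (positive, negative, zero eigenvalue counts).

Answer: (0, 3, 1)

Derivation:
step 0: pivot -4 → sign −
step 1: pivot -7/4 → sign −
step 2: pivot -3/7 → sign −
step 3: row/col 3 already zero → sign 0
signature = (0, 3, 1)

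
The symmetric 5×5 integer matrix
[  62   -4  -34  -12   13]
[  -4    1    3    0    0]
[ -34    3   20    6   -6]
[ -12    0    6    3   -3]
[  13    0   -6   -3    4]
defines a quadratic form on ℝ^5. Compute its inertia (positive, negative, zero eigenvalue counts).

step 0: pivot 62 → sign +
step 1: pivot 23/31 → sign +
step 2: pivot 11/23 → sign +
step 3: pivot -3/11 → sign −
step 4: pivot 1/2 → sign +
signature = (4, 1, 0)

Answer: (4, 1, 0)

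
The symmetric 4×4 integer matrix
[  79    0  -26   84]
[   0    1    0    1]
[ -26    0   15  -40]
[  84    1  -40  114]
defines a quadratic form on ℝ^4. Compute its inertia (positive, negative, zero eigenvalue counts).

Answer: (3, 1, 0)

Derivation:
step 0: pivot 79 → sign +
step 1: pivot 1 → sign +
step 2: pivot 509/79 → sign +
step 3: pivot -3/509 → sign −
signature = (3, 1, 0)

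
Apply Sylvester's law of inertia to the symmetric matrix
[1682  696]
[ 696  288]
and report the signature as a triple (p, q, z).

step 0: pivot 1682 → sign +
step 1: row/col 1 already zero → sign 0
signature = (1, 0, 1)

Answer: (1, 0, 1)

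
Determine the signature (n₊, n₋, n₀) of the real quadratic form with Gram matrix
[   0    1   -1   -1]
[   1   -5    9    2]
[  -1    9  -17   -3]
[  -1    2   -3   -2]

step 0: pivot -5 → sign −
step 1: pivot 1/5 → sign +
step 2: pivot -4 → sign −
step 3: pivot -3/4 → sign −
signature = (1, 3, 0)

Answer: (1, 3, 0)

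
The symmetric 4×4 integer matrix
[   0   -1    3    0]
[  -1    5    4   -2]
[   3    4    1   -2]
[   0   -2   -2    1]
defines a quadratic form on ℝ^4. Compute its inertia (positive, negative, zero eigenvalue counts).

Answer: (3, 1, 0)

Derivation:
step 0: pivot 5 → sign +
step 1: pivot -1/5 → sign −
step 2: pivot 70 → sign +
step 3: pivot 3/35 → sign +
signature = (3, 1, 0)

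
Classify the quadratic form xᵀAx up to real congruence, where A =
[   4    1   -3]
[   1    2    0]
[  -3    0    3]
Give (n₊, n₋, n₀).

Answer: (3, 0, 0)

Derivation:
step 0: pivot 4 → sign +
step 1: pivot 7/4 → sign +
step 2: pivot 3/7 → sign +
signature = (3, 0, 0)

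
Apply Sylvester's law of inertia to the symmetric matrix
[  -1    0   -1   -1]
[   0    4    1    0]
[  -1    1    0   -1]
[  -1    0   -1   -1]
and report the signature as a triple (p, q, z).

step 0: pivot -1 → sign −
step 1: pivot 4 → sign +
step 2: pivot 3/4 → sign +
step 3: row/col 3 already zero → sign 0
signature = (2, 1, 1)

Answer: (2, 1, 1)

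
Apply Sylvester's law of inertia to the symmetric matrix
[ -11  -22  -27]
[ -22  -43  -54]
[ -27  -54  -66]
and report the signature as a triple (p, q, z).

step 0: pivot -11 → sign −
step 1: pivot 1 → sign +
step 2: pivot 3/11 → sign +
signature = (2, 1, 0)

Answer: (2, 1, 0)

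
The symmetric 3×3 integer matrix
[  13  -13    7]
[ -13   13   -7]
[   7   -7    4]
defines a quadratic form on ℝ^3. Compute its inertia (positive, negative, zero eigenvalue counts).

Answer: (2, 0, 1)

Derivation:
step 0: pivot 13 → sign +
step 1: pivot 3/13 → sign +
step 2: row/col 2 already zero → sign 0
signature = (2, 0, 1)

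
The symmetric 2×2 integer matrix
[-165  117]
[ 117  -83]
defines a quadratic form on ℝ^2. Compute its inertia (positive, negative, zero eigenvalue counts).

step 0: pivot -165 → sign −
step 1: pivot -2/55 → sign −
signature = (0, 2, 0)

Answer: (0, 2, 0)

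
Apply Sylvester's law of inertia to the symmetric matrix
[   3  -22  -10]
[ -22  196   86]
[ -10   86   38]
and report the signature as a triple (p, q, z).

step 0: pivot 3 → sign +
step 1: pivot 104/3 → sign +
step 2: pivot 1/26 → sign +
signature = (3, 0, 0)

Answer: (3, 0, 0)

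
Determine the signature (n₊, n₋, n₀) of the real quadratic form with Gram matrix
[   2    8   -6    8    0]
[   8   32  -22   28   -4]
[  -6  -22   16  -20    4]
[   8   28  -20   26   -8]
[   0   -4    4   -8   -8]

step 0: pivot 2 → sign +
step 1: pivot -2 → sign −
step 2: pivot 2 → sign +
step 3: pivot 2 → sign +
step 4: row/col 4 already zero → sign 0
signature = (3, 1, 1)

Answer: (3, 1, 1)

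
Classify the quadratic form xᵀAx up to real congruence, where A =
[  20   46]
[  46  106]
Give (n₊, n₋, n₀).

step 0: pivot 20 → sign +
step 1: pivot 1/5 → sign +
signature = (2, 0, 0)

Answer: (2, 0, 0)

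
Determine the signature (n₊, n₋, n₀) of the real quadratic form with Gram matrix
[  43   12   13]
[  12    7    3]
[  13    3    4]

step 0: pivot 43 → sign +
step 1: pivot 157/43 → sign +
step 2: pivot -6/157 → sign −
signature = (2, 1, 0)

Answer: (2, 1, 0)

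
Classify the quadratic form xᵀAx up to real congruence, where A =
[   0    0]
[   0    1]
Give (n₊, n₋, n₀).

step 0: pivot 1 → sign +
step 1: row/col 1 already zero → sign 0
signature = (1, 0, 1)

Answer: (1, 0, 1)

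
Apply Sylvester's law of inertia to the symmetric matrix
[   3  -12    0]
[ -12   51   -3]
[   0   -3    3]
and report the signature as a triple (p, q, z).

Answer: (2, 0, 1)

Derivation:
step 0: pivot 3 → sign +
step 1: pivot 3 → sign +
step 2: row/col 2 already zero → sign 0
signature = (2, 0, 1)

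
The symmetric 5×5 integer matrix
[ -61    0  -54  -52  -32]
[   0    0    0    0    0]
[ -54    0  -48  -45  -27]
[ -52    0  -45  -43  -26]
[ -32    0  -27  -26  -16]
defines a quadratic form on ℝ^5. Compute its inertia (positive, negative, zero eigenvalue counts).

step 0: pivot -61 → sign −
step 1: pivot -12/61 → sign −
step 2: pivot 27/4 → sign +
step 3: pivot -1/3 → sign −
step 4: row/col 4 already zero → sign 0
signature = (1, 3, 1)

Answer: (1, 3, 1)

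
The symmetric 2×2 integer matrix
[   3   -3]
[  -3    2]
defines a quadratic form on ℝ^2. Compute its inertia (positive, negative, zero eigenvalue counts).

Answer: (1, 1, 0)

Derivation:
step 0: pivot 3 → sign +
step 1: pivot -1 → sign −
signature = (1, 1, 0)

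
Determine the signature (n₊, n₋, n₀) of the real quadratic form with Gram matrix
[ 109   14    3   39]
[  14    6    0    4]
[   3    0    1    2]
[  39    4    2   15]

Answer: (4, 0, 0)

Derivation:
step 0: pivot 109 → sign +
step 1: pivot 458/109 → sign +
step 2: pivot 202/229 → sign +
step 3: pivot 3/202 → sign +
signature = (4, 0, 0)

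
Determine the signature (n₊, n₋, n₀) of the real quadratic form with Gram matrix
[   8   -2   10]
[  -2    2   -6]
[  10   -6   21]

Answer: (3, 0, 0)

Derivation:
step 0: pivot 8 → sign +
step 1: pivot 3/2 → sign +
step 2: pivot 1/3 → sign +
signature = (3, 0, 0)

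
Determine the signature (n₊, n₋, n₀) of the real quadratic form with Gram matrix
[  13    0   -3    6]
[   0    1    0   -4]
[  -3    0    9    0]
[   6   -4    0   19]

step 0: pivot 13 → sign +
step 1: pivot 1 → sign +
step 2: pivot 108/13 → sign +
step 3: row/col 3 already zero → sign 0
signature = (3, 0, 1)

Answer: (3, 0, 1)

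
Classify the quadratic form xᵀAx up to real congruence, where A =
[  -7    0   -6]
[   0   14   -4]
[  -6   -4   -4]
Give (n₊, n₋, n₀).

step 0: pivot -7 → sign −
step 1: pivot 14 → sign +
step 2: row/col 2 already zero → sign 0
signature = (1, 1, 1)

Answer: (1, 1, 1)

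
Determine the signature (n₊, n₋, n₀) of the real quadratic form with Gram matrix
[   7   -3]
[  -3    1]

step 0: pivot 7 → sign +
step 1: pivot -2/7 → sign −
signature = (1, 1, 0)

Answer: (1, 1, 0)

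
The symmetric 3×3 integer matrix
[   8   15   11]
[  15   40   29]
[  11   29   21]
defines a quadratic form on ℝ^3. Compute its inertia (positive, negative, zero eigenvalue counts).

Answer: (2, 1, 0)

Derivation:
step 0: pivot 8 → sign +
step 1: pivot 95/8 → sign +
step 2: pivot -3/95 → sign −
signature = (2, 1, 0)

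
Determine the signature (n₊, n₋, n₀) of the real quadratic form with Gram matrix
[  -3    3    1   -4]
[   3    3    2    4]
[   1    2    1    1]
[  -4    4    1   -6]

step 0: pivot -3 → sign −
step 1: pivot 6 → sign +
step 2: pivot -1/6 → sign −
step 3: row/col 3 already zero → sign 0
signature = (1, 2, 1)

Answer: (1, 2, 1)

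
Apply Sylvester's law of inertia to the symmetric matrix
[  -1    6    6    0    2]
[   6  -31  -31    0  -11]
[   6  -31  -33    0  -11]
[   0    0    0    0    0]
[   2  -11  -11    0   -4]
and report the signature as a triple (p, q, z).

step 0: pivot -1 → sign −
step 1: pivot 5 → sign +
step 2: pivot -2 → sign −
step 3: pivot -1/5 → sign −
step 4: row/col 4 already zero → sign 0
signature = (1, 3, 1)

Answer: (1, 3, 1)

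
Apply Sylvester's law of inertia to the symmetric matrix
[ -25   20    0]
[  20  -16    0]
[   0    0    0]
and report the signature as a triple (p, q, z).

Answer: (0, 1, 2)

Derivation:
step 0: pivot -25 → sign −
step 1: row/col 1 already zero → sign 0
step 2: row/col 2 already zero → sign 0
signature = (0, 1, 2)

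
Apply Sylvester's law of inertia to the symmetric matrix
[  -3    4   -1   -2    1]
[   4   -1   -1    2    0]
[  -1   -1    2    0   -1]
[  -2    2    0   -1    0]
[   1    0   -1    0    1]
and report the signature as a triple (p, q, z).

Answer: (3, 1, 1)

Derivation:
step 0: pivot -3 → sign −
step 1: pivot 13/3 → sign +
step 2: pivot 14/13 → sign +
step 3: pivot 1/7 → sign +
step 4: row/col 4 already zero → sign 0
signature = (3, 1, 1)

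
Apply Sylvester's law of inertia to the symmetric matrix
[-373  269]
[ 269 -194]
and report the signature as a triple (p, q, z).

step 0: pivot -373 → sign −
step 1: pivot -1/373 → sign −
signature = (0, 2, 0)

Answer: (0, 2, 0)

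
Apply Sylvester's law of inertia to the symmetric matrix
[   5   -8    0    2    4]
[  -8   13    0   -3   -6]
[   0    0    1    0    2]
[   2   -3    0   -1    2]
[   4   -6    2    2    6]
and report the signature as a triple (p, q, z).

step 0: pivot 5 → sign +
step 1: pivot 1/5 → sign +
step 2: pivot 1 → sign +
step 3: pivot -2 → sign −
step 4: pivot -2 → sign −
signature = (3, 2, 0)

Answer: (3, 2, 0)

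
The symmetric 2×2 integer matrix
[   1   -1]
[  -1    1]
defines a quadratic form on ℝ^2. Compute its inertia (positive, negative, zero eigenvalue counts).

step 0: pivot 1 → sign +
step 1: row/col 1 already zero → sign 0
signature = (1, 0, 1)

Answer: (1, 0, 1)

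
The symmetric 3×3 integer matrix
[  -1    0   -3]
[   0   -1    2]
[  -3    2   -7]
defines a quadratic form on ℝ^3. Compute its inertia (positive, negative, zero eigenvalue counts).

Answer: (1, 2, 0)

Derivation:
step 0: pivot -1 → sign −
step 1: pivot -1 → sign −
step 2: pivot 6 → sign +
signature = (1, 2, 0)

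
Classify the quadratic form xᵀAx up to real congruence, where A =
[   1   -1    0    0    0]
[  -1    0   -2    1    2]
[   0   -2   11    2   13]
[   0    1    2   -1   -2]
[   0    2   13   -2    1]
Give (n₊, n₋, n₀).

Answer: (2, 2, 1)

Derivation:
step 0: pivot 1 → sign +
step 1: pivot -1 → sign −
step 2: pivot 15 → sign +
step 3: pivot -2/5 → sign −
step 4: row/col 4 already zero → sign 0
signature = (2, 2, 1)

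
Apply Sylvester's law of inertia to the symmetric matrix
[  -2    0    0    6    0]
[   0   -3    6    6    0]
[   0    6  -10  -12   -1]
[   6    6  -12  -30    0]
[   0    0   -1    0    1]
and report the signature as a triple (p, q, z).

Answer: (2, 2, 1)

Derivation:
step 0: pivot -2 → sign −
step 1: pivot -3 → sign −
step 2: pivot 2 → sign +
step 3: pivot 1/2 → sign +
step 4: row/col 4 already zero → sign 0
signature = (2, 2, 1)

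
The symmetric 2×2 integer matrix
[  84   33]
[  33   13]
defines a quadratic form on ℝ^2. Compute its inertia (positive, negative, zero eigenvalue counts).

step 0: pivot 84 → sign +
step 1: pivot 1/28 → sign +
signature = (2, 0, 0)

Answer: (2, 0, 0)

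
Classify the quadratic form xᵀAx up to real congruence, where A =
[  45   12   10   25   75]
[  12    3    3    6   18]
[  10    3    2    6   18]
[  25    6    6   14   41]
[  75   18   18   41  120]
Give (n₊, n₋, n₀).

Answer: (3, 2, 0)

Derivation:
step 0: pivot 45 → sign +
step 1: pivot -1/5 → sign −
step 2: pivot 1/3 → sign +
step 3: pivot 1 → sign +
step 4: pivot -1 → sign −
signature = (3, 2, 0)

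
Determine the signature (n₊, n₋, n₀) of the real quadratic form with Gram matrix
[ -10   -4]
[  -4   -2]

Answer: (0, 2, 0)

Derivation:
step 0: pivot -10 → sign −
step 1: pivot -2/5 → sign −
signature = (0, 2, 0)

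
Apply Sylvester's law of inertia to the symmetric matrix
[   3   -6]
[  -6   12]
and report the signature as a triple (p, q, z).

step 0: pivot 3 → sign +
step 1: row/col 1 already zero → sign 0
signature = (1, 0, 1)

Answer: (1, 0, 1)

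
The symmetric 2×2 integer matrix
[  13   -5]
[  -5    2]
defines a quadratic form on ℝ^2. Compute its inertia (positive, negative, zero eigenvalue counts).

Answer: (2, 0, 0)

Derivation:
step 0: pivot 13 → sign +
step 1: pivot 1/13 → sign +
signature = (2, 0, 0)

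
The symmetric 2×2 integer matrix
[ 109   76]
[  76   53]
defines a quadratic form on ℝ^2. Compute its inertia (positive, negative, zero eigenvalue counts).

step 0: pivot 109 → sign +
step 1: pivot 1/109 → sign +
signature = (2, 0, 0)

Answer: (2, 0, 0)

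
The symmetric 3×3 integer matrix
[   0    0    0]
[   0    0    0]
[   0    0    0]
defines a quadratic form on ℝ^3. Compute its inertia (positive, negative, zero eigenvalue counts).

Answer: (0, 0, 3)

Derivation:
step 0: row/col 0 already zero → sign 0
step 1: row/col 1 already zero → sign 0
step 2: row/col 2 already zero → sign 0
signature = (0, 0, 3)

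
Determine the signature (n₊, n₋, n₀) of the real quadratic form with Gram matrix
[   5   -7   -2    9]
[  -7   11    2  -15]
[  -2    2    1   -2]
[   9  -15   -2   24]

step 0: pivot 5 → sign +
step 1: pivot 6/5 → sign +
step 2: pivot -1/3 → sign −
step 3: pivot 3 → sign +
signature = (3, 1, 0)

Answer: (3, 1, 0)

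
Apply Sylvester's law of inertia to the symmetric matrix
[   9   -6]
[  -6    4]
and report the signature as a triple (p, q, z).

step 0: pivot 9 → sign +
step 1: row/col 1 already zero → sign 0
signature = (1, 0, 1)

Answer: (1, 0, 1)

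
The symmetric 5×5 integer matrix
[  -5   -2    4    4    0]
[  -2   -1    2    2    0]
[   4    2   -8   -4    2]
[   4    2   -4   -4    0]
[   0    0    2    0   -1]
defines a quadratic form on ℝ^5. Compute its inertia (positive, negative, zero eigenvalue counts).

Answer: (0, 3, 2)

Derivation:
step 0: pivot -5 → sign −
step 1: pivot -1/5 → sign −
step 2: pivot -4 → sign −
step 3: row/col 3 already zero → sign 0
step 4: row/col 4 already zero → sign 0
signature = (0, 3, 2)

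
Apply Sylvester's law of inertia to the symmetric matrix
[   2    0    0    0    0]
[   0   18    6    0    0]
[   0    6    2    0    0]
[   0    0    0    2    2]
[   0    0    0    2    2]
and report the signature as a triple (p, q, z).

step 0: pivot 2 → sign +
step 1: pivot 18 → sign +
step 2: pivot 2 → sign +
step 3: row/col 3 already zero → sign 0
step 4: row/col 4 already zero → sign 0
signature = (3, 0, 2)

Answer: (3, 0, 2)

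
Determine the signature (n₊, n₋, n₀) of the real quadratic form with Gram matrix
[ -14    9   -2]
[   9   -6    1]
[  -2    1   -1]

step 0: pivot -14 → sign −
step 1: pivot -3/14 → sign −
step 2: pivot -1/3 → sign −
signature = (0, 3, 0)

Answer: (0, 3, 0)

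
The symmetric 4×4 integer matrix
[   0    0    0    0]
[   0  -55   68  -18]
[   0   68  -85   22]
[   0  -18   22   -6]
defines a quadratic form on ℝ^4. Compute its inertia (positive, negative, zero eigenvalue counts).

step 0: pivot -55 → sign −
step 1: pivot -51/55 → sign −
step 2: pivot -2/51 → sign −
step 3: row/col 3 already zero → sign 0
signature = (0, 3, 1)

Answer: (0, 3, 1)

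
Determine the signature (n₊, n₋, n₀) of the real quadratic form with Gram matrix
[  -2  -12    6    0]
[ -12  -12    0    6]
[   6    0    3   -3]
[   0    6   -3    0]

Answer: (1, 2, 1)

Derivation:
step 0: pivot -2 → sign −
step 1: pivot 60 → sign +
step 2: pivot -3/5 → sign −
step 3: row/col 3 already zero → sign 0
signature = (1, 2, 1)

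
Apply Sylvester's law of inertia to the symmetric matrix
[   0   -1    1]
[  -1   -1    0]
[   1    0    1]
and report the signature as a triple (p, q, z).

Answer: (1, 1, 1)

Derivation:
step 0: pivot -1 → sign −
step 1: pivot 1 → sign +
step 2: row/col 2 already zero → sign 0
signature = (1, 1, 1)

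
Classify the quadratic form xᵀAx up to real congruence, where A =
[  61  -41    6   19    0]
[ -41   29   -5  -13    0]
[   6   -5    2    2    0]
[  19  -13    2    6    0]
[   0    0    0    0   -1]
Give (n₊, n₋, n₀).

Answer: (4, 1, 0)

Derivation:
step 0: pivot 61 → sign +
step 1: pivot 88/61 → sign +
step 2: pivot 67/88 → sign +
step 3: pivot 3/67 → sign +
step 4: pivot -1 → sign −
signature = (4, 1, 0)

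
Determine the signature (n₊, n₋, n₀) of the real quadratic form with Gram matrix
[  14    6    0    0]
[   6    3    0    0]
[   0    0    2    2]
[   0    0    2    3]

step 0: pivot 14 → sign +
step 1: pivot 3/7 → sign +
step 2: pivot 2 → sign +
step 3: pivot 1 → sign +
signature = (4, 0, 0)

Answer: (4, 0, 0)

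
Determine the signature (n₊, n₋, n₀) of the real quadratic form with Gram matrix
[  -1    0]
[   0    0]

Answer: (0, 1, 1)

Derivation:
step 0: pivot -1 → sign −
step 1: row/col 1 already zero → sign 0
signature = (0, 1, 1)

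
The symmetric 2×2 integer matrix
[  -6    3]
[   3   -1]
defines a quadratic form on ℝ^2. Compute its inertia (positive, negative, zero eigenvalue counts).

step 0: pivot -6 → sign −
step 1: pivot 1/2 → sign +
signature = (1, 1, 0)

Answer: (1, 1, 0)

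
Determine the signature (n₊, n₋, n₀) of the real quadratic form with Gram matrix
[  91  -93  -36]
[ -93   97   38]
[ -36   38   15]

step 0: pivot 91 → sign +
step 1: pivot 178/91 → sign +
step 2: pivot 1/89 → sign +
signature = (3, 0, 0)

Answer: (3, 0, 0)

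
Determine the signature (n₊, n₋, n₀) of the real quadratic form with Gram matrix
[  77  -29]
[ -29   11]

Answer: (2, 0, 0)

Derivation:
step 0: pivot 77 → sign +
step 1: pivot 6/77 → sign +
signature = (2, 0, 0)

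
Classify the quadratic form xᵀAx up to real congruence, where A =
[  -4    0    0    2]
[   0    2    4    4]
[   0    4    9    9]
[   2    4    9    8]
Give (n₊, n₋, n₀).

step 0: pivot -4 → sign −
step 1: pivot 2 → sign +
step 2: pivot 1 → sign +
step 3: row/col 3 already zero → sign 0
signature = (2, 1, 1)

Answer: (2, 1, 1)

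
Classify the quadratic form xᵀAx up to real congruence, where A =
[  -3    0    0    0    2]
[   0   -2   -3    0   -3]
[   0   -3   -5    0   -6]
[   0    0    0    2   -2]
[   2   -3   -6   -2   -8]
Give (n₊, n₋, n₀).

Answer: (2, 3, 0)

Derivation:
step 0: pivot -3 → sign −
step 1: pivot -2 → sign −
step 2: pivot -1/2 → sign −
step 3: pivot 2 → sign +
step 4: pivot 1/3 → sign +
signature = (2, 3, 0)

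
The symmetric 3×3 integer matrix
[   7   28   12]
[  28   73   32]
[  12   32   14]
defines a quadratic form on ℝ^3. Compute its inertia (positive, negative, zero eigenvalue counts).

step 0: pivot 7 → sign +
step 1: pivot -39 → sign −
step 2: pivot -2/273 → sign −
signature = (1, 2, 0)

Answer: (1, 2, 0)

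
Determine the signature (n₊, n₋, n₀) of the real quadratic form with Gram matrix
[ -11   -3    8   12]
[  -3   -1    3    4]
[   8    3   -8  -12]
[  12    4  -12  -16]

Answer: (1, 2, 1)

Derivation:
step 0: pivot -11 → sign −
step 1: pivot -2/11 → sign −
step 2: pivot 3/2 → sign +
step 3: row/col 3 already zero → sign 0
signature = (1, 2, 1)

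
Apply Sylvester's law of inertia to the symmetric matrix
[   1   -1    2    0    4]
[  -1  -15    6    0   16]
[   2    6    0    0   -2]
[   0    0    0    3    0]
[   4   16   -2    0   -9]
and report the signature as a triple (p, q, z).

Answer: (2, 1, 2)

Derivation:
step 0: pivot 1 → sign +
step 1: pivot -16 → sign −
step 2: pivot 3 → sign +
step 3: row/col 3 already zero → sign 0
step 4: row/col 4 already zero → sign 0
signature = (2, 1, 2)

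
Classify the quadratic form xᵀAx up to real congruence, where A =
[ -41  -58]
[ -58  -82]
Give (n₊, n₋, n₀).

Answer: (1, 1, 0)

Derivation:
step 0: pivot -41 → sign −
step 1: pivot 2/41 → sign +
signature = (1, 1, 0)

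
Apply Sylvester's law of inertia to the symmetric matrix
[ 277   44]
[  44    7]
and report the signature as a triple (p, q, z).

Answer: (2, 0, 0)

Derivation:
step 0: pivot 277 → sign +
step 1: pivot 3/277 → sign +
signature = (2, 0, 0)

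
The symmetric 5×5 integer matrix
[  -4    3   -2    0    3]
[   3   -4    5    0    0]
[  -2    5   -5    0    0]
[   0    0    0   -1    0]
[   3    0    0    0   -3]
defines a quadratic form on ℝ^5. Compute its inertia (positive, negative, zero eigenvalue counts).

step 0: pivot -4 → sign −
step 1: pivot -7/4 → sign −
step 2: pivot 3 → sign +
step 3: pivot -1 → sign −
step 4: pivot -6/7 → sign −
signature = (1, 4, 0)

Answer: (1, 4, 0)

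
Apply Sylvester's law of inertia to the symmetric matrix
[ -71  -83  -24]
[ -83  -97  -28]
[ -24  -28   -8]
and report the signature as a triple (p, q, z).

step 0: pivot -71 → sign −
step 1: pivot 2/71 → sign +
step 2: row/col 2 already zero → sign 0
signature = (1, 1, 1)

Answer: (1, 1, 1)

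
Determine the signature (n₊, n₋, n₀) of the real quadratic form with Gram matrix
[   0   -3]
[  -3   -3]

Answer: (1, 1, 0)

Derivation:
step 0: pivot -3 → sign −
step 1: pivot 3 → sign +
signature = (1, 1, 0)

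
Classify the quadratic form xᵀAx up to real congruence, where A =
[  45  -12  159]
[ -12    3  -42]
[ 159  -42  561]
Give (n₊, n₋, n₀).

step 0: pivot 45 → sign +
step 1: pivot -1/5 → sign −
step 2: row/col 2 already zero → sign 0
signature = (1, 1, 1)

Answer: (1, 1, 1)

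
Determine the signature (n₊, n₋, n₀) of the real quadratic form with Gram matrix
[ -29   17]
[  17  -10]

step 0: pivot -29 → sign −
step 1: pivot -1/29 → sign −
signature = (0, 2, 0)

Answer: (0, 2, 0)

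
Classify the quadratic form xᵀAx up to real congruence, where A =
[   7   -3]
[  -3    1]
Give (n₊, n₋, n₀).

step 0: pivot 7 → sign +
step 1: pivot -2/7 → sign −
signature = (1, 1, 0)

Answer: (1, 1, 0)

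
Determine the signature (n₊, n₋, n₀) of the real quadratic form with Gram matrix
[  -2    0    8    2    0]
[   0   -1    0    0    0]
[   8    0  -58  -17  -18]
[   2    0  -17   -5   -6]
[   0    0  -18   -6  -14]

Answer: (1, 4, 0)

Derivation:
step 0: pivot -2 → sign −
step 1: pivot -1 → sign −
step 2: pivot -26 → sign −
step 3: pivot 3/26 → sign +
step 4: pivot -2 → sign −
signature = (1, 4, 0)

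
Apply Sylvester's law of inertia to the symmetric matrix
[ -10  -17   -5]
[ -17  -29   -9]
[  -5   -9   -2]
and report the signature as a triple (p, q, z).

step 0: pivot -10 → sign −
step 1: pivot -1/10 → sign −
step 2: pivot 3 → sign +
signature = (1, 2, 0)

Answer: (1, 2, 0)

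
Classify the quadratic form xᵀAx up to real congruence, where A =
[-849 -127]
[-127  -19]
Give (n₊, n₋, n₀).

Answer: (0, 2, 0)

Derivation:
step 0: pivot -849 → sign −
step 1: pivot -2/849 → sign −
signature = (0, 2, 0)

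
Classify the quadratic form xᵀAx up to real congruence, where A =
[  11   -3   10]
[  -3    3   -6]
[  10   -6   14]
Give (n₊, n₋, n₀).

Answer: (2, 0, 1)

Derivation:
step 0: pivot 11 → sign +
step 1: pivot 24/11 → sign +
step 2: row/col 2 already zero → sign 0
signature = (2, 0, 1)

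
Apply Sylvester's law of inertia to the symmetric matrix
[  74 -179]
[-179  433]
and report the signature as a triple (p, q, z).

step 0: pivot 74 → sign +
step 1: pivot 1/74 → sign +
signature = (2, 0, 0)

Answer: (2, 0, 0)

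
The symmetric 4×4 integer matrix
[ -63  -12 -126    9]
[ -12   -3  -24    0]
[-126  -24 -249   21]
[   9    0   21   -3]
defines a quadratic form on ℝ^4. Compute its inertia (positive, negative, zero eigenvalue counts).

step 0: pivot -63 → sign −
step 1: pivot -5/7 → sign −
step 2: pivot 3 → sign +
step 3: pivot -3/5 → sign −
signature = (1, 3, 0)

Answer: (1, 3, 0)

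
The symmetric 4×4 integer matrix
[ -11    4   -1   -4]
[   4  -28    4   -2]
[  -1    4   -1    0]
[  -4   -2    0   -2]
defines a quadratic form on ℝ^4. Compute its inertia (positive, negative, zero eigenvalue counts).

step 0: pivot -11 → sign −
step 1: pivot -292/11 → sign −
step 2: pivot -30/73 → sign −
step 3: pivot -1/15 → sign −
signature = (0, 4, 0)

Answer: (0, 4, 0)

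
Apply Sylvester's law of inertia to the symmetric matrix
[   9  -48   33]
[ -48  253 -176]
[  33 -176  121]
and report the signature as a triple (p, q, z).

step 0: pivot 9 → sign +
step 1: pivot -3 → sign −
step 2: row/col 2 already zero → sign 0
signature = (1, 1, 1)

Answer: (1, 1, 1)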